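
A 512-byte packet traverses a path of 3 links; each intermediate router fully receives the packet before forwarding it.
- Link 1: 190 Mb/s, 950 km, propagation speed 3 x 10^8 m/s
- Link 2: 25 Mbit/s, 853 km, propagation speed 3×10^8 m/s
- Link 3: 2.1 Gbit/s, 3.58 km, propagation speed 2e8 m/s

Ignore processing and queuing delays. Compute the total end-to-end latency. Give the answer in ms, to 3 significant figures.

6.22 ms

L = 512 × 8 = 4096 bits.
Transmission delays (L/R per hop): 0.0215579, 0.16384, 0.00195048 ms; sum = 0.187348 ms.
Propagation delays (d/s per hop): 3.16667, 2.84333, 0.0179 ms; sum = 6.0279 ms.
End-to-end = 6.22 ms.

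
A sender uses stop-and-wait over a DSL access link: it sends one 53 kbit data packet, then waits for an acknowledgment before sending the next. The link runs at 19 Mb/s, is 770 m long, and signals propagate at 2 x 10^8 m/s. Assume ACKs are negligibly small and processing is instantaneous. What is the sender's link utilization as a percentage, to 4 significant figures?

99.72 %

t_tx = L/R = 53000/19000000 = 0.00278947 s.
t_prop = 770/200000000 = 3.85e-06 s; RTT = 7.7e-06 s.
Cycle = t_tx + RTT = 0.00279717 s.
Utilization = t_tx / cycle = 0.00278947/0.00279717 = 99.72 %.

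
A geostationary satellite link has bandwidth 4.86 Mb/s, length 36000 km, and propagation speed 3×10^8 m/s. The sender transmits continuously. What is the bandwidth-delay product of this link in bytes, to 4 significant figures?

72900 bytes

Propagation delay = 36000000 / 300000000 = 0.12 s.
BDP = R × t_prop = 4860000 × 0.12 = 583200 bits.
In bytes: 583200/8 = 72900 bytes.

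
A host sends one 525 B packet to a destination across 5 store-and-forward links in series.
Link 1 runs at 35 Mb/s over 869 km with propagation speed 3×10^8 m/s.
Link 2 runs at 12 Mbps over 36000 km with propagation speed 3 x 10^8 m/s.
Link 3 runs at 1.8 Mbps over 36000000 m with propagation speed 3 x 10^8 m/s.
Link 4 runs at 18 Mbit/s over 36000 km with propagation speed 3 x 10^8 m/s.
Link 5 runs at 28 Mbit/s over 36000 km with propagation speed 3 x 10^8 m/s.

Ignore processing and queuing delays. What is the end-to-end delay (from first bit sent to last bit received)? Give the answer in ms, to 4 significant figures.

486.1 ms

L = 525 × 8 = 4200 bits.
Transmission delays (L/R per hop): 0.12, 0.35, 2.33333, 0.233333, 0.15 ms; sum = 3.18667 ms.
Propagation delays (d/s per hop): 2.89667, 120, 120, 120, 120 ms; sum = 482.897 ms.
End-to-end = 486.1 ms.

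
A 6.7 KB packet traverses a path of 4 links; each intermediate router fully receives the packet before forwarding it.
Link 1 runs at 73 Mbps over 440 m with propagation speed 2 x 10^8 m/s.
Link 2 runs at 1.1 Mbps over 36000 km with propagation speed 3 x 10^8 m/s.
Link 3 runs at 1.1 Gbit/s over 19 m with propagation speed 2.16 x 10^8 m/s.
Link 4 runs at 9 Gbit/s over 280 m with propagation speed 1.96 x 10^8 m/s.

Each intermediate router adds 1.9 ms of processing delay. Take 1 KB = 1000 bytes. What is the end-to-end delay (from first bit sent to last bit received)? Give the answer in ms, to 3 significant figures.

175 ms

L = 53600 bits.
Transmission delays (L/R per hop): 0.734247, 48.7273, 0.0487273, 0.00595556 ms; sum = 49.5162 ms.
Propagation delays (d/s per hop): 0.0022, 120, 8.7963e-05, 0.00142857 ms; sum = 120.004 ms.
Processing at 3 router(s): 3 × 1.9 ms = 5.7 ms.
End-to-end = 175 ms.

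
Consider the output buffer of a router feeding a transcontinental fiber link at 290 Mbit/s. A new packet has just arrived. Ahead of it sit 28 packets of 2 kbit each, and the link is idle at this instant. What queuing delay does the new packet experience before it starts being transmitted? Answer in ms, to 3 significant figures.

Each queued packet: L/R = 2000/290000000 = 0.00689655 ms.
28 queued → 0.193103 ms.
Queuing delay = 0.193 ms.

0.193 ms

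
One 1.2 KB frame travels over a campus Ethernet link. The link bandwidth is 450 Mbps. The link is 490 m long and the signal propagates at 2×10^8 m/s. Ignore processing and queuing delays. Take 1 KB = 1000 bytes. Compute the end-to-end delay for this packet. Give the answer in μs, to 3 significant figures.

L = 9600 bits.
Transmission delay = L/R = 9600 / 450000000 = 21.3333 μs.
Propagation delay = d/s = 490 m / 200000000 m/s = 2.45 μs.
Total = 23.8 μs.

23.8 μs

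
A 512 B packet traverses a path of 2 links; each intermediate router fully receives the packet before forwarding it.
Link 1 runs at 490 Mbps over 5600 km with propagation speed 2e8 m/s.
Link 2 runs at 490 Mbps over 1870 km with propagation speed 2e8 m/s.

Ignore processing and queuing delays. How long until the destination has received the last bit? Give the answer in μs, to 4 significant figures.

37370 μs

L = 512 × 8 = 4096 bits.
Transmission delay per hop = L/R = 4096/490000000 = 8.35918 μs; 2 hops → 16.7184 μs.
Propagation delays (d/s per hop): 28000, 9350 μs; sum = 37350 μs.
End-to-end = 37370 μs.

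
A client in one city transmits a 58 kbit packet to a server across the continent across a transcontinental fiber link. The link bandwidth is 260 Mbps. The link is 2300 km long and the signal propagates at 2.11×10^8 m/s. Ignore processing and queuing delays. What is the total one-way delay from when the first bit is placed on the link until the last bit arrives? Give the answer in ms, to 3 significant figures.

11.1 ms

L = 58000 bits.
Transmission delay = L/R = 58000 / 260000000 = 0.223077 ms.
Propagation delay = d/s = 2300000 m / 211000000 m/s = 10.9005 ms.
Total = 11.1 ms.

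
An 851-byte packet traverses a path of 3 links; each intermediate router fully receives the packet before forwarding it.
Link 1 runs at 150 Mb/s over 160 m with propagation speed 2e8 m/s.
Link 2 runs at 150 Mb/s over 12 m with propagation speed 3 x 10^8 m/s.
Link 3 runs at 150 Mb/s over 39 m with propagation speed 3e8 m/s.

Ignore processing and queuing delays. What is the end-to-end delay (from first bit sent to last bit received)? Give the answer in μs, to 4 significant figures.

137.1 μs

L = 851 × 8 = 6808 bits.
Transmission delay per hop = L/R = 6808/150000000 = 45.3867 μs; 3 hops → 136.16 μs.
Propagation delays (d/s per hop): 0.8, 0.04, 0.13 μs; sum = 0.97 μs.
End-to-end = 137.1 μs.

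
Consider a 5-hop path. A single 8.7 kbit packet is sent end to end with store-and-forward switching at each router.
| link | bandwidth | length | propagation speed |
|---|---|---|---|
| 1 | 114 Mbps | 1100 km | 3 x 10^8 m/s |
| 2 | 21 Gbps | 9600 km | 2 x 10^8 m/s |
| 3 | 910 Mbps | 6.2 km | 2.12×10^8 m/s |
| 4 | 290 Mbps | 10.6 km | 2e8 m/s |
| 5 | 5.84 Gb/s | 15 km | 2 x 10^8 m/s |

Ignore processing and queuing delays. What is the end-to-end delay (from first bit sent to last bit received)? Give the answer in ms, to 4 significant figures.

L = 8700 bits.
Transmission delays (L/R per hop): 0.0763158, 0.000414286, 0.00956044, 0.03, 0.00148973 ms; sum = 0.11778 ms.
Propagation delays (d/s per hop): 3.66667, 48, 0.0292453, 0.053, 0.075 ms; sum = 51.8239 ms.
End-to-end = 51.94 ms.

51.94 ms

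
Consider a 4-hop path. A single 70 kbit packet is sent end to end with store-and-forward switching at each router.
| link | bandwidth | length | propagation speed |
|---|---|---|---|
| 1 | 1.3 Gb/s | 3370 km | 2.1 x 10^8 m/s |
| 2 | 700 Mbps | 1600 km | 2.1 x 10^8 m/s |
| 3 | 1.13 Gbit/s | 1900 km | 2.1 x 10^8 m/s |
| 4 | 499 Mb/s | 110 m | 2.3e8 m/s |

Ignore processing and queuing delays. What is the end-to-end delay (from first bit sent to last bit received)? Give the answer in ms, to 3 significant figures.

33.1 ms

L = 70000 bits.
Transmission delays (L/R per hop): 0.0538462, 0.1, 0.0619469, 0.140281 ms; sum = 0.356074 ms.
Propagation delays (d/s per hop): 16.0476, 7.61905, 9.04762, 0.000478261 ms; sum = 32.7148 ms.
End-to-end = 33.1 ms.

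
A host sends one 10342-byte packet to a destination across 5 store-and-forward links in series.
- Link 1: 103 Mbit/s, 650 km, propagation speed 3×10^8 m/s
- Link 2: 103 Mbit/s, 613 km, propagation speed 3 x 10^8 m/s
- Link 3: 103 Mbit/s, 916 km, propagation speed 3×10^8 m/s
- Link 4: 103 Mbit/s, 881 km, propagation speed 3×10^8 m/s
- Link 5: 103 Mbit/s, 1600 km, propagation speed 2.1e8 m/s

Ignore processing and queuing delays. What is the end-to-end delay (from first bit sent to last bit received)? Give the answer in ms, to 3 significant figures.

21.8 ms

L = 10342 × 8 = 82736 bits.
Transmission delay per hop = L/R = 82736/103000000 = 0.803262 ms; 5 hops → 4.01631 ms.
Propagation delays (d/s per hop): 2.16667, 2.04333, 3.05333, 2.93667, 7.61905 ms; sum = 17.819 ms.
End-to-end = 21.8 ms.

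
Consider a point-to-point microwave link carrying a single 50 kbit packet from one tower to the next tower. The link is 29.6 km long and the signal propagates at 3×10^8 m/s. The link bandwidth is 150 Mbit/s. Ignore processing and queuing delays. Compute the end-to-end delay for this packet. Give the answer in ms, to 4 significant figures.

L = 50000 bits.
Transmission delay = L/R = 50000 / 150000000 = 0.333333 ms.
Propagation delay = d/s = 29600 m / 300000000 m/s = 0.0986667 ms.
Total = 0.4320 ms.

0.4320 ms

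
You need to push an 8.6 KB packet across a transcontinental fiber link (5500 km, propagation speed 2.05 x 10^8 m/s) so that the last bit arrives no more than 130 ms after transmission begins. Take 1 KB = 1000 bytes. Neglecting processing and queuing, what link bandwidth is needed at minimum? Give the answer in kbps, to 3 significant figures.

L = 68800 bits.
Propagation delay = 5500000 / 2.05e+08 = 26.8293 ms.
Transmission budget = 130 − 26.8293 = 103.171 ms.
R ≥ L / t_tx = 68800 bits / 0.103171 s = 667 kbps.

667 kbps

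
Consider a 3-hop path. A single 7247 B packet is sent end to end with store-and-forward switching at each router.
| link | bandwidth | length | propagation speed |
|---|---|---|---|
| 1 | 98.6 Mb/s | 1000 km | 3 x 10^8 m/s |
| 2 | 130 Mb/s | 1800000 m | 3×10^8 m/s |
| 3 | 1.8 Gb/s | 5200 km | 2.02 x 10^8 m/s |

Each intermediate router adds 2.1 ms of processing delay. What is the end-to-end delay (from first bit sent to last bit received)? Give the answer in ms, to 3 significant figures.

40.3 ms

L = 7247 × 8 = 57976 bits.
Transmission delays (L/R per hop): 0.587992, 0.445969, 0.0322089 ms; sum = 1.06617 ms.
Propagation delays (d/s per hop): 3.33333, 6, 25.7426 ms; sum = 35.0759 ms.
Processing at 2 router(s): 2 × 2.1 ms = 4.2 ms.
End-to-end = 40.3 ms.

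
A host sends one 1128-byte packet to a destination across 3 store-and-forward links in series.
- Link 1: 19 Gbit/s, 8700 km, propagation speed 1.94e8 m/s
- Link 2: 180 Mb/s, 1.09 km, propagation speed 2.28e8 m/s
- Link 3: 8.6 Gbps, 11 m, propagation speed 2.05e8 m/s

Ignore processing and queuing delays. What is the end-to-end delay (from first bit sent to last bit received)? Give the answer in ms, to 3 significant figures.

44.9 ms

L = 1128 × 8 = 9024 bits.
Transmission delays (L/R per hop): 0.000474947, 0.0501333, 0.0010493 ms; sum = 0.0516576 ms.
Propagation delays (d/s per hop): 44.8454, 0.0047807, 5.36585e-05 ms; sum = 44.8502 ms.
End-to-end = 44.9 ms.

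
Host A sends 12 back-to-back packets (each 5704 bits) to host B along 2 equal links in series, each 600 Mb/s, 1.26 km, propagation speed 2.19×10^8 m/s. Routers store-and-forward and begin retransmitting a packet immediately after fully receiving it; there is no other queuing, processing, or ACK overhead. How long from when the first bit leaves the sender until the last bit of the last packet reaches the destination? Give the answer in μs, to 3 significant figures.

Per-hop transmission t_tx = L/R = 5704/600000000 = 9.50667 μs.
Per-hop propagation t_prop = 1260/219000000 = 5.75342 μs.
Pipeline fill: first packet needs 2·t_tx to clear all hops; remaining 11 packets each add one t_tx.
Total = (2+12-1)·t_tx + 2·t_prop = 13·9.50667 + 2·5.75342 = 135 μs.

135 μs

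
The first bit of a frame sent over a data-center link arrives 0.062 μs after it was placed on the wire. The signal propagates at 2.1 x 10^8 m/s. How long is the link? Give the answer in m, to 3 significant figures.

d = s × t_prop = 210000000 × 6.2e-08 = 13.0 m.

13.0 m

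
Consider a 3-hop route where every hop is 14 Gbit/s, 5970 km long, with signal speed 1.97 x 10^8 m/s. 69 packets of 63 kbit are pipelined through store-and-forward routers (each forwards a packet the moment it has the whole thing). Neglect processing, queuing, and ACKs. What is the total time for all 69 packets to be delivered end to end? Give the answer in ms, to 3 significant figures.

91.2 ms

Per-hop transmission t_tx = L/R = 63000/14000000000 = 0.0045 ms.
Per-hop propagation t_prop = 5970000/197000000 = 30.3046 ms.
Pipeline fill: first packet needs 3·t_tx to clear all hops; remaining 68 packets each add one t_tx.
Total = (3+69-1)·t_tx + 3·t_prop = 71·0.0045 + 3·30.3046 = 91.2 ms.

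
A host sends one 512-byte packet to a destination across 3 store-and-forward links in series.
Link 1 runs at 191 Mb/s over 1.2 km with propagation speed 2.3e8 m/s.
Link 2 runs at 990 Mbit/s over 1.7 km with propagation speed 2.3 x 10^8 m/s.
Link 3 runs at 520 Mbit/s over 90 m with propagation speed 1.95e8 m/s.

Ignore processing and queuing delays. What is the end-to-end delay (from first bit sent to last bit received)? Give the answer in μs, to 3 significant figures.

L = 512 × 8 = 4096 bits.
Transmission delays (L/R per hop): 21.445, 4.13737, 7.87692 μs; sum = 33.4593 μs.
Propagation delays (d/s per hop): 5.21739, 7.3913, 0.461538 μs; sum = 13.0702 μs.
End-to-end = 46.5 μs.

46.5 μs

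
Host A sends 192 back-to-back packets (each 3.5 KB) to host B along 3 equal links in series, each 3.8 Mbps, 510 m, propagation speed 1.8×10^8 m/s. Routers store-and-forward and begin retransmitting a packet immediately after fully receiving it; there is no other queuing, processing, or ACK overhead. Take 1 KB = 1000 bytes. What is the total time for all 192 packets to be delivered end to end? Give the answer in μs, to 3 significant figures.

1430000 μs

Per-hop transmission t_tx = L/R = 28000/3800000 = 7368.42 μs.
Per-hop propagation t_prop = 510/180000000 = 2.83333 μs.
Pipeline fill: first packet needs 3·t_tx to clear all hops; remaining 191 packets each add one t_tx.
Total = (3+192-1)·t_tx + 3·t_prop = 194·7368.42 + 3·2.83333 = 1430000 μs.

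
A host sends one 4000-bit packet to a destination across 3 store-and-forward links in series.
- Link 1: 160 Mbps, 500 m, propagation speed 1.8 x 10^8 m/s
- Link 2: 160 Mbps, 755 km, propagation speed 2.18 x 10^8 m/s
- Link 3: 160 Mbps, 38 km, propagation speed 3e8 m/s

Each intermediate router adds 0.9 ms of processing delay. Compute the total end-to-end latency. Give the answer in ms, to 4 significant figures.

5.468 ms

Transmission delay per hop = L/R = 4000/160000000 = 0.025 ms; 3 hops → 0.075 ms.
Propagation delays (d/s per hop): 0.00277778, 3.4633, 0.126667 ms; sum = 3.59275 ms.
Processing at 2 router(s): 2 × 0.9 ms = 1.8 ms.
End-to-end = 5.468 ms.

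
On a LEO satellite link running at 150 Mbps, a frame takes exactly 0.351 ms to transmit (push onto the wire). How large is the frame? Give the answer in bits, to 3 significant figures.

L = R × t_tx = 150000000 b/s × 0.000351 s = 52650 bits.

52700 bits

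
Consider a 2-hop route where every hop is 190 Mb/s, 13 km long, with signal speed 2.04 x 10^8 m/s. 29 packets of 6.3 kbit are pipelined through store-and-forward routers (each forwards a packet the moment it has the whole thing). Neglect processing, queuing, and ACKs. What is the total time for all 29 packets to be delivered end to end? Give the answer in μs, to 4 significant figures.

1122 μs

Per-hop transmission t_tx = L/R = 6300/190000000 = 33.1579 μs.
Per-hop propagation t_prop = 13000/204000000 = 63.7255 μs.
Pipeline fill: first packet needs 2·t_tx to clear all hops; remaining 28 packets each add one t_tx.
Total = (2+29-1)·t_tx + 2·t_prop = 30·33.1579 + 2·63.7255 = 1122 μs.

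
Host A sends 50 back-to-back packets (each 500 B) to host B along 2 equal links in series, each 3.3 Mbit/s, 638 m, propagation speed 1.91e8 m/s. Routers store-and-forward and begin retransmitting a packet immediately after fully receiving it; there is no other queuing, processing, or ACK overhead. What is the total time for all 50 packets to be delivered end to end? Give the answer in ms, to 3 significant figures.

61.8 ms

Per-hop transmission t_tx = L/R = 4000/3300000 = 1.21212 ms.
Per-hop propagation t_prop = 638/191000000 = 0.00334031 ms.
Pipeline fill: first packet needs 2·t_tx to clear all hops; remaining 49 packets each add one t_tx.
Total = (2+50-1)·t_tx + 2·t_prop = 51·1.21212 + 2·0.00334031 = 61.8 ms.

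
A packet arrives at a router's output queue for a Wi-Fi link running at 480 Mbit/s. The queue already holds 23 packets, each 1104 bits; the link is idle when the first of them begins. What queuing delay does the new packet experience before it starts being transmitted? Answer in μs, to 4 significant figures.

Each queued packet: L/R = 1104/480000000 = 2.3 μs.
23 queued → 52.9 μs.
Queuing delay = 52.90 μs.

52.90 μs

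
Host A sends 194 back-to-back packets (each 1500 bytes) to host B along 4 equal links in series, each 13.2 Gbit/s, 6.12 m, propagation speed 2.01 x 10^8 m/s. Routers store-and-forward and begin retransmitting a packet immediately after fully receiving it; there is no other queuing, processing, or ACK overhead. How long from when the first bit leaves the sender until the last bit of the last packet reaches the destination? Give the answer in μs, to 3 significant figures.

179 μs

Per-hop transmission t_tx = L/R = 12000/13200000000 = 0.909091 μs.
Per-hop propagation t_prop = 6.12/2.01e+08 = 0.0304478 μs.
Pipeline fill: first packet needs 4·t_tx to clear all hops; remaining 193 packets each add one t_tx.
Total = (4+194-1)·t_tx + 4·t_prop = 197·0.909091 + 4·0.0304478 = 179 μs.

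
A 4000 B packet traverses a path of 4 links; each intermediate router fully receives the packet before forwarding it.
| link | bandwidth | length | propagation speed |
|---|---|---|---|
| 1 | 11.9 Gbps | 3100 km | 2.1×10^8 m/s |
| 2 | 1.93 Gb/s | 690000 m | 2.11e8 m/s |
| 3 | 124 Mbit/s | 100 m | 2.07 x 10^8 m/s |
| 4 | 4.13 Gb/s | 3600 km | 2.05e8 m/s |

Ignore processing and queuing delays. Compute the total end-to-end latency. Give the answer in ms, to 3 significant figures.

L = 4000 × 8 = 32000 bits.
Transmission delays (L/R per hop): 0.00268908, 0.0165803, 0.258065, 0.00774818 ms; sum = 0.285082 ms.
Propagation delays (d/s per hop): 14.7619, 3.27014, 0.000483092, 17.561 ms; sum = 35.5935 ms.
End-to-end = 35.9 ms.

35.9 ms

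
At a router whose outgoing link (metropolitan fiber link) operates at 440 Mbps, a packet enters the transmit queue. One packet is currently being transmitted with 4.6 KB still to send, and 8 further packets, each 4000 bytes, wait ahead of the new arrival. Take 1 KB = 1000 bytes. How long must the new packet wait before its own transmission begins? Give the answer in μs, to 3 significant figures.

665 μs

Each queued packet: L/R = 32000/440000000 = 72.7273 μs.
8 queued → 581.818 μs.
Plus remaining 36800 bits of current packet: 83.6364 μs.
Queuing delay = 665 μs.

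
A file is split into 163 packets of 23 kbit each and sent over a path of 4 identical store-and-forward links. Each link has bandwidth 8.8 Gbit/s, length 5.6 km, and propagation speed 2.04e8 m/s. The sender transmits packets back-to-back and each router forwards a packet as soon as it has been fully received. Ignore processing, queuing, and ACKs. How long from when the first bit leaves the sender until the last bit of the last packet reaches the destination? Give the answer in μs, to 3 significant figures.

544 μs

Per-hop transmission t_tx = L/R = 23000/8800000000 = 2.61364 μs.
Per-hop propagation t_prop = 5600/204000000 = 27.451 μs.
Pipeline fill: first packet needs 4·t_tx to clear all hops; remaining 162 packets each add one t_tx.
Total = (4+163-1)·t_tx + 4·t_prop = 166·2.61364 + 4·27.451 = 544 μs.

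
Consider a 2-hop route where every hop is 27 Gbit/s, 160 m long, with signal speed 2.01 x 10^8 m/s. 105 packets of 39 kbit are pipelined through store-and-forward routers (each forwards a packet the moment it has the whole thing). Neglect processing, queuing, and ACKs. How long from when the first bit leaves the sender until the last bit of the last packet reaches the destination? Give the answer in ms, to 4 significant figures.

0.1547 ms

Per-hop transmission t_tx = L/R = 39000/27000000000 = 0.00144444 ms.
Per-hop propagation t_prop = 160/2.01e+08 = 0.00079602 ms.
Pipeline fill: first packet needs 2·t_tx to clear all hops; remaining 104 packets each add one t_tx.
Total = (2+105-1)·t_tx + 2·t_prop = 106·0.00144444 + 2·0.00079602 = 0.1547 ms.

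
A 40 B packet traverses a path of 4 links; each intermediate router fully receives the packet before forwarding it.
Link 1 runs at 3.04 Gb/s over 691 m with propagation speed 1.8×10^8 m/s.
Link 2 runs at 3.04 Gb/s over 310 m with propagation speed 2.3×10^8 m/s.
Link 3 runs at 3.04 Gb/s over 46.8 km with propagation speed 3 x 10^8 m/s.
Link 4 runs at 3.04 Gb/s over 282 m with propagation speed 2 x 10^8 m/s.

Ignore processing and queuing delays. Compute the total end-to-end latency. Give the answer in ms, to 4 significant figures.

0.1630 ms

L = 40 × 8 = 320 bits.
Transmission delay per hop = L/R = 320/3040000000 = 0.000105263 ms; 4 hops → 0.000421053 ms.
Propagation delays (d/s per hop): 0.00383889, 0.00134783, 0.156, 0.00141 ms; sum = 0.162597 ms.
End-to-end = 0.1630 ms.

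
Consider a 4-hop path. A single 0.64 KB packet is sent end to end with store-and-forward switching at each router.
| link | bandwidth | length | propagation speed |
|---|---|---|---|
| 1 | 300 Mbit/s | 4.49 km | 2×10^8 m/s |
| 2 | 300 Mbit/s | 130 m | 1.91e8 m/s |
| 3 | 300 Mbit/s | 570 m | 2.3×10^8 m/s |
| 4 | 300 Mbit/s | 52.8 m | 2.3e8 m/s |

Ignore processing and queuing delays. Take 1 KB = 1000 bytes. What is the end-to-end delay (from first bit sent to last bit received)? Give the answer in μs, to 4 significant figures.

L = 5120 bits.
Transmission delay per hop = L/R = 5120/300000000 = 17.0667 μs; 4 hops → 68.2667 μs.
Propagation delays (d/s per hop): 22.45, 0.680628, 2.47826, 0.229565 μs; sum = 25.8385 μs.
End-to-end = 94.11 μs.

94.11 μs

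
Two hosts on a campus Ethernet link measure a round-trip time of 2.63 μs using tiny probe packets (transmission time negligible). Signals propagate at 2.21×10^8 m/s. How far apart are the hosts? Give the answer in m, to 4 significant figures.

One-way propagation = RTT/2 = 1.315 μs.
d = s × t = 221000000 × 1.315e-06 = 290.6 m.

290.6 m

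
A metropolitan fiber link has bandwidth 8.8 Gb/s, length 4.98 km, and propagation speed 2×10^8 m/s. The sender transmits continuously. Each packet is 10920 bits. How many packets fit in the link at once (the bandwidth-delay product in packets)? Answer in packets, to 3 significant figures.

20.1 packets

Propagation delay = 4980 / 200000000 = 2.49e-05 s.
BDP = R × t_prop = 8800000000 × 2.49e-05 = 219120 bits.
In packets of 10920 bits: 20.1 packets.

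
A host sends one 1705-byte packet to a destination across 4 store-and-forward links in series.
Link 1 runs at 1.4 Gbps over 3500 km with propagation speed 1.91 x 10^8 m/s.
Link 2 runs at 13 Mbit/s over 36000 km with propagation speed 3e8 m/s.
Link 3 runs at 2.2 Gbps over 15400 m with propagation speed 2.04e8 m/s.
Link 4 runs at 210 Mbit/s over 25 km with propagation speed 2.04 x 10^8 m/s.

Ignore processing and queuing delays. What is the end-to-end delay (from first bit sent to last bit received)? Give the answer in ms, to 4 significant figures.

139.7 ms

L = 1705 × 8 = 13640 bits.
Transmission delays (L/R per hop): 0.00974286, 1.04923, 0.0062, 0.0649524 ms; sum = 1.13013 ms.
Propagation delays (d/s per hop): 18.3246, 120, 0.0754902, 0.122549 ms; sum = 138.523 ms.
End-to-end = 139.7 ms.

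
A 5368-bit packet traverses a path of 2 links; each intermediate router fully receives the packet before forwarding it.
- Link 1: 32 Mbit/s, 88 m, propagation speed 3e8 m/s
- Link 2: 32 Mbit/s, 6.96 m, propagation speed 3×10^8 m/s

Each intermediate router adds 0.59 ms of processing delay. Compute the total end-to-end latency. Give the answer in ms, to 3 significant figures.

0.926 ms

Transmission delay per hop = L/R = 5368/32000000 = 0.16775 ms; 2 hops → 0.3355 ms.
Propagation delays (d/s per hop): 0.000293333, 2.32e-05 ms; sum = 0.000316533 ms.
Processing at 1 router(s): 1 × 0.59 ms = 0.59 ms.
End-to-end = 0.926 ms.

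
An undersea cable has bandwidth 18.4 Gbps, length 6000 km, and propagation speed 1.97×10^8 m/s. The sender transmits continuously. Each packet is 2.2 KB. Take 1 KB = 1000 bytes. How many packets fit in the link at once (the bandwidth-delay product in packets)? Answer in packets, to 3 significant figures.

31800 packets

Propagation delay = 6000000 / 197000000 = 0.0304569 s.
BDP = R × t_prop = 18400000000 × 0.0304569 = 560406000 bits.
In packets of 17600 bits: 31800 packets.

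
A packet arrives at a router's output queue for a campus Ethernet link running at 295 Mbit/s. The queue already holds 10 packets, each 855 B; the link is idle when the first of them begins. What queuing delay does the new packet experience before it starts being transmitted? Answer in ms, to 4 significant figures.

0.2319 ms

Each queued packet: L/R = 6840/295000000 = 0.0231864 ms.
10 queued → 0.231864 ms.
Queuing delay = 0.2319 ms.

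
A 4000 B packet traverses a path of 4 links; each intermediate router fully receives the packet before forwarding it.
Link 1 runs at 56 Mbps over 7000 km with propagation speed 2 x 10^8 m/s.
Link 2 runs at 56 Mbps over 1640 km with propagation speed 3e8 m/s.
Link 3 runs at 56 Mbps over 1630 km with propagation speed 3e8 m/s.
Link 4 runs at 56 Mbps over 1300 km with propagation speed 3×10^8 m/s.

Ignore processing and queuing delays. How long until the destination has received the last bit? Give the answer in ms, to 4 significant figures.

L = 4000 × 8 = 32000 bits.
Transmission delay per hop = L/R = 32000/56000000 = 0.571429 ms; 4 hops → 2.28571 ms.
Propagation delays (d/s per hop): 35, 5.46667, 5.43333, 4.33333 ms; sum = 50.2333 ms.
End-to-end = 52.52 ms.

52.52 ms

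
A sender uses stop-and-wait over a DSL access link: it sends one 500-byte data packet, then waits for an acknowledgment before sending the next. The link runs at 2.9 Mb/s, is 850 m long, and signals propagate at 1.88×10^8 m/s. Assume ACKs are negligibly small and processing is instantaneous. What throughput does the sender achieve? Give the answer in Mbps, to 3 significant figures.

2.88 Mbps

t_tx = L/R = 4000/2900000 = 0.00137931 s.
t_prop = 850/188000000 = 4.52128e-06 s; RTT = 9.04255e-06 s.
Cycle = t_tx + RTT = 0.00138835 s.
Throughput = L / cycle = 4000 / 0.00138835 = 2.88 Mbps.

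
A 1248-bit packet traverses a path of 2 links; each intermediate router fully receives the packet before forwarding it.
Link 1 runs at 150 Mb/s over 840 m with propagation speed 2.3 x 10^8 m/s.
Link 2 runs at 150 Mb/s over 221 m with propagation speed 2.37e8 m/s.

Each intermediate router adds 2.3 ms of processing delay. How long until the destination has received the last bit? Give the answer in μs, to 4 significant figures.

2321 μs

Transmission delay per hop = L/R = 1248/150000000 = 8.32 μs; 2 hops → 16.64 μs.
Propagation delays (d/s per hop): 3.65217, 0.932489 μs; sum = 4.58466 μs.
Processing at 1 router(s): 1 × 2.3 ms = 2300 μs.
End-to-end = 2321 μs.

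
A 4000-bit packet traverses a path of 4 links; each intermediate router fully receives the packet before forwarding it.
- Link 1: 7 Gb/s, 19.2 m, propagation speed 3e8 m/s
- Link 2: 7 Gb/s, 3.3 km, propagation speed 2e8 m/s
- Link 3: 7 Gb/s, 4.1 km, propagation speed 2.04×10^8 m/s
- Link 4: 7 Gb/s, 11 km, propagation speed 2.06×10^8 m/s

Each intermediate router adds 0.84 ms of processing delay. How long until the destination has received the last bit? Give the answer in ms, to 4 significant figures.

Transmission delay per hop = L/R = 4000/7000000000 = 0.000571429 ms; 4 hops → 0.00228571 ms.
Propagation delays (d/s per hop): 6.4e-05, 0.0165, 0.020098, 0.0533981 ms; sum = 0.0900601 ms.
Processing at 3 router(s): 3 × 0.84 ms = 2.52 ms.
End-to-end = 2.612 ms.

2.612 ms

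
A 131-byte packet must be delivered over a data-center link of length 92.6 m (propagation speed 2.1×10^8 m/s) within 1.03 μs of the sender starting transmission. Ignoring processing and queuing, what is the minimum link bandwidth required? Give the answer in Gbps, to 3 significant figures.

1.78 Gbps

L = 1048 bits.
Propagation delay = 92.6 / 210000000 = 0.440952 μs.
Transmission budget = 1.03 − 0.440952 = 0.589048 μs.
R ≥ L / t_tx = 1048 bits / 5.89048e-07 s = 1.78 Gbps.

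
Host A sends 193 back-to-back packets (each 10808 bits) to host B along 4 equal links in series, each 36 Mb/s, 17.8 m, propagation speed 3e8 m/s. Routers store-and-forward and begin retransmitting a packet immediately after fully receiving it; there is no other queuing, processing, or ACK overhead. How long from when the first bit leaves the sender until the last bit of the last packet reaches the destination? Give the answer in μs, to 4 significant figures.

58840 μs

Per-hop transmission t_tx = L/R = 10808/36000000 = 300.222 μs.
Per-hop propagation t_prop = 17.8/300000000 = 0.0593333 μs.
Pipeline fill: first packet needs 4·t_tx to clear all hops; remaining 192 packets each add one t_tx.
Total = (4+193-1)·t_tx + 4·t_prop = 196·300.222 + 4·0.0593333 = 58840 μs.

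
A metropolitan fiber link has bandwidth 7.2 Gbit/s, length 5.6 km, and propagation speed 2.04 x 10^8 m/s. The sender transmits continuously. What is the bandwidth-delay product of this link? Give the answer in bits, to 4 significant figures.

197600 bits

Propagation delay = 5600 / 204000000 = 2.7451e-05 s.
BDP = R × t_prop = 7200000000 × 2.7451e-05 = 197647 bits.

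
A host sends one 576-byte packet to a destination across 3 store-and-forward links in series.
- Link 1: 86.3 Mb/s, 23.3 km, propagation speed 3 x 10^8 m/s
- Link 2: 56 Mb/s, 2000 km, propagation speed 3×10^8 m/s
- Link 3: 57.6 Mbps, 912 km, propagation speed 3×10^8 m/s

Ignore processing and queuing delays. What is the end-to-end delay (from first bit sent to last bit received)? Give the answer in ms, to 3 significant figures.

L = 576 × 8 = 4608 bits.
Transmission delays (L/R per hop): 0.0533951, 0.0822857, 0.08 ms; sum = 0.215681 ms.
Propagation delays (d/s per hop): 0.0776667, 6.66667, 3.04 ms; sum = 9.78433 ms.
End-to-end = 10.0 ms.

10.0 ms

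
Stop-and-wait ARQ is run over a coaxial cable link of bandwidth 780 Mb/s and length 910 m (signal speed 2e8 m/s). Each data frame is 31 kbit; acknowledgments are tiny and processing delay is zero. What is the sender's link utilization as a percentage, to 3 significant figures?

t_tx = L/R = 31000/780000000 = 3.97436e-05 s.
t_prop = 910/200000000 = 4.55e-06 s; RTT = 9.1e-06 s.
Cycle = t_tx + RTT = 4.88436e-05 s.
Utilization = t_tx / cycle = 3.97436e-05/4.88436e-05 = 81.4 %.

81.4 %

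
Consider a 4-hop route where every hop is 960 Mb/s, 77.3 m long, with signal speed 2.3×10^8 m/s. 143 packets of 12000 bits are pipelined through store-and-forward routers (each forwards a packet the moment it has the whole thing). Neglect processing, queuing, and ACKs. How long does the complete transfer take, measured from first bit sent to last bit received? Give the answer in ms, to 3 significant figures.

1.83 ms

Per-hop transmission t_tx = L/R = 12000/960000000 = 0.0125 ms.
Per-hop propagation t_prop = 77.3/2.3e+08 = 0.000336087 ms.
Pipeline fill: first packet needs 4·t_tx to clear all hops; remaining 142 packets each add one t_tx.
Total = (4+143-1)·t_tx + 4·t_prop = 146·0.0125 + 4·0.000336087 = 1.83 ms.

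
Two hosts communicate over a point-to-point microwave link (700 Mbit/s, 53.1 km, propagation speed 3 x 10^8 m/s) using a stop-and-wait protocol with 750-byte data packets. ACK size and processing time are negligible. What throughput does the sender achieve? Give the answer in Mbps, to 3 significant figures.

t_tx = L/R = 6000/700000000 = 8.57143e-06 s.
t_prop = 53100/300000000 = 0.000177 s; RTT = 0.000354 s.
Cycle = t_tx + RTT = 0.000362571 s.
Throughput = L / cycle = 6000 / 0.000362571 = 16.5 Mbps.

16.5 Mbps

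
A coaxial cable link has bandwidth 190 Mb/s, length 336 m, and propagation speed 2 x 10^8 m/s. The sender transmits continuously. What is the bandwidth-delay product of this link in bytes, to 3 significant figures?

Propagation delay = 336 / 200000000 = 1.68e-06 s.
BDP = R × t_prop = 190000000 × 1.68e-06 = 319.2 bits.
In bytes: 319.2/8 = 39.9 bytes.

39.9 bytes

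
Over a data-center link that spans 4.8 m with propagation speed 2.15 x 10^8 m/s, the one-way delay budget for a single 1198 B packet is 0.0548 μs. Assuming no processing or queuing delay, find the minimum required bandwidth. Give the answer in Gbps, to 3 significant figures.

295 Gbps

L = 9584 bits.
Propagation delay = 4.8 / 215000000 = 0.0223256 μs.
Transmission budget = 0.0548 − 0.0223256 = 0.0324744 μs.
R ≥ L / t_tx = 9584 bits / 3.24744e-08 s = 295 Gbps.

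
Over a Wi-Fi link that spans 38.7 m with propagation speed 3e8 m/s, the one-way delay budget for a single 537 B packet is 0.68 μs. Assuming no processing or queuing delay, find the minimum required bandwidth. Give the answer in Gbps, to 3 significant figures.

L = 4296 bits.
Propagation delay = 38.7 / 300000000 = 0.129 μs.
Transmission budget = 0.68 − 0.129 = 0.551 μs.
R ≥ L / t_tx = 4296 bits / 5.51e-07 s = 7.80 Gbps.

7.80 Gbps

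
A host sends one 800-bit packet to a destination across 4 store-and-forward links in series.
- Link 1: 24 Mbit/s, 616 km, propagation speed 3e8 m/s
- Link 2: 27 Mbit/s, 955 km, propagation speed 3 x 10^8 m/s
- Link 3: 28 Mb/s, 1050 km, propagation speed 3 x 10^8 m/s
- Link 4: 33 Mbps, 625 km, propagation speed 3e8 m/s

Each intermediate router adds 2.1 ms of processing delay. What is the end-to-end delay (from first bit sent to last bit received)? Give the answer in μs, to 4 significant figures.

17240 μs

Transmission delays (L/R per hop): 33.3333, 29.6296, 28.5714, 24.2424 μs; sum = 115.777 μs.
Propagation delays (d/s per hop): 2053.33, 3183.33, 3500, 2083.33 μs; sum = 10820 μs.
Processing at 3 router(s): 3 × 2.1 ms = 6300 μs.
End-to-end = 17240 μs.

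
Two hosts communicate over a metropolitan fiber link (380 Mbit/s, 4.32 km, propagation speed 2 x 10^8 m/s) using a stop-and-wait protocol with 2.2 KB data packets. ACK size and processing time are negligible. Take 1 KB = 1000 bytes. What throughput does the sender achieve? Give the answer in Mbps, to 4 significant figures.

t_tx = L/R = 17600/380000000 = 4.63158e-05 s.
t_prop = 4320/200000000 = 2.16e-05 s; RTT = 4.32e-05 s.
Cycle = t_tx + RTT = 8.95158e-05 s.
Throughput = L / cycle = 17600 / 8.95158e-05 = 196.6 Mbps.

196.6 Mbps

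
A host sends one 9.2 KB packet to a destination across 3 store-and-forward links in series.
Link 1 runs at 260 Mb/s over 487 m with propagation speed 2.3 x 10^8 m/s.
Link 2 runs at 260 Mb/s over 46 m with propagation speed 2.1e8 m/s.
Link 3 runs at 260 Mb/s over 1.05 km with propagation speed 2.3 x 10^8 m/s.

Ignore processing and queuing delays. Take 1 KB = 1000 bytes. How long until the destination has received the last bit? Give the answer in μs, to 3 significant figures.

856 μs

L = 73600 bits.
Transmission delay per hop = L/R = 73600/260000000 = 283.077 μs; 3 hops → 849.231 μs.
Propagation delays (d/s per hop): 2.11739, 0.219048, 4.56522 μs; sum = 6.90166 μs.
End-to-end = 856 μs.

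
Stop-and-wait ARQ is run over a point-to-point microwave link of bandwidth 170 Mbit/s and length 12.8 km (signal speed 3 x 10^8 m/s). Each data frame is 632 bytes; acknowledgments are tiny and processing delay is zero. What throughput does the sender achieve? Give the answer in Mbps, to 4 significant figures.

t_tx = L/R = 5056/170000000 = 2.97412e-05 s.
t_prop = 12800/300000000 = 4.26667e-05 s; RTT = 8.53333e-05 s.
Cycle = t_tx + RTT = 0.000115075 s.
Throughput = L / cycle = 5056 / 0.000115075 = 43.94 Mbps.

43.94 Mbps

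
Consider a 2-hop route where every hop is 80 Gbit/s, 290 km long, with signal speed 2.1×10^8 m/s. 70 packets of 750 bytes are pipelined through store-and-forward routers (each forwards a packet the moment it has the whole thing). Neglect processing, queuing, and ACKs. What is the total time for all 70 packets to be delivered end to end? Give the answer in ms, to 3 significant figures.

Per-hop transmission t_tx = L/R = 6000/80000000000 = 7.5e-05 ms.
Per-hop propagation t_prop = 290000/210000000 = 1.38095 ms.
Pipeline fill: first packet needs 2·t_tx to clear all hops; remaining 69 packets each add one t_tx.
Total = (2+70-1)·t_tx + 2·t_prop = 71·7.5e-05 + 2·1.38095 = 2.77 ms.

2.77 ms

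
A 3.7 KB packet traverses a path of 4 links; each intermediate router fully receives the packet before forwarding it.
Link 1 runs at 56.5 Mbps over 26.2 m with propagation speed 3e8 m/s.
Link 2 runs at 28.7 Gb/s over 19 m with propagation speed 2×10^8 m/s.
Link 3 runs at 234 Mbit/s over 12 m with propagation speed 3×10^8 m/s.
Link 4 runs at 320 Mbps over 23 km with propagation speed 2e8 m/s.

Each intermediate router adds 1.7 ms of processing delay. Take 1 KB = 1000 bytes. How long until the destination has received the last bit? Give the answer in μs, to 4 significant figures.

L = 29600 bits.
Transmission delays (L/R per hop): 523.894, 1.03136, 126.496, 92.5 μs; sum = 743.921 μs.
Propagation delays (d/s per hop): 0.0873333, 0.095, 0.04, 115 μs; sum = 115.222 μs.
Processing at 3 router(s): 3 × 1.7 ms = 5100 μs.
End-to-end = 5959 μs.

5959 μs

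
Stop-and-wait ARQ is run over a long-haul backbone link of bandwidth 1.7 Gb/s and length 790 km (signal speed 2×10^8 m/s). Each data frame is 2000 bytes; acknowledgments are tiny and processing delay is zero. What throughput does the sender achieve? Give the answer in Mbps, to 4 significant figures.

t_tx = L/R = 16000/1700000000 = 9.41176e-06 s.
t_prop = 790000/200000000 = 0.00395 s; RTT = 0.0079 s.
Cycle = t_tx + RTT = 0.00790941 s.
Throughput = L / cycle = 16000 / 0.00790941 = 2.023 Mbps.

2.023 Mbps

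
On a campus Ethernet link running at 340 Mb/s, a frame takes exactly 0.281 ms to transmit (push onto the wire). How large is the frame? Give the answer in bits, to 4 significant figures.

95540 bits

L = R × t_tx = 340000000 b/s × 0.000281 s = 95540 bits.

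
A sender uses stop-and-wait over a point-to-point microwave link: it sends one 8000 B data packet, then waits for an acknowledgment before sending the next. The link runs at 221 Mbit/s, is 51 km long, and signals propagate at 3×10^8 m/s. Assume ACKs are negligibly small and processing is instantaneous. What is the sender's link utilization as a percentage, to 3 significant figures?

46.0 %

t_tx = L/R = 64000/221000000 = 0.000289593 s.
t_prop = 51000/300000000 = 0.00017 s; RTT = 0.00034 s.
Cycle = t_tx + RTT = 0.000629593 s.
Utilization = t_tx / cycle = 0.000289593/0.000629593 = 46.0 %.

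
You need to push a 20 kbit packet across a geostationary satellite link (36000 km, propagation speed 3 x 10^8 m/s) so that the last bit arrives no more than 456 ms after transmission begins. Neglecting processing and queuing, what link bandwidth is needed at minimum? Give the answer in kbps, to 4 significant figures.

Propagation delay = 36000000 / 300000000 = 120 ms.
Transmission budget = 456 − 120 = 336 ms.
R ≥ L / t_tx = 20000 bits / 0.336 s = 59.52 kbps.

59.52 kbps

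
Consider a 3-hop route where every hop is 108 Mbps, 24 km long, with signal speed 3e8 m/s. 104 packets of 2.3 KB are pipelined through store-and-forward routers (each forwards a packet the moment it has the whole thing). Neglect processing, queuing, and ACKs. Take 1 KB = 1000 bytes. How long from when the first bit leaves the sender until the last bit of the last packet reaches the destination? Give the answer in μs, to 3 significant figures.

18300 μs

Per-hop transmission t_tx = L/R = 18400/108000000 = 170.37 μs.
Per-hop propagation t_prop = 24000/300000000 = 80 μs.
Pipeline fill: first packet needs 3·t_tx to clear all hops; remaining 103 packets each add one t_tx.
Total = (3+104-1)·t_tx + 3·t_prop = 106·170.37 + 3·80 = 18300 μs.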